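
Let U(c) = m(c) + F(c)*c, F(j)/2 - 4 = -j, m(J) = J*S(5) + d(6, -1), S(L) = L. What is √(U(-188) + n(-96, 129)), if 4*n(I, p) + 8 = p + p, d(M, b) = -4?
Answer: I*√292294/2 ≈ 270.32*I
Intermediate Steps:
m(J) = -4 + 5*J (m(J) = J*5 - 4 = 5*J - 4 = -4 + 5*J)
F(j) = 8 - 2*j (F(j) = 8 + 2*(-j) = 8 - 2*j)
n(I, p) = -2 + p/2 (n(I, p) = -2 + (p + p)/4 = -2 + (2*p)/4 = -2 + p/2)
U(c) = -4 + 5*c + c*(8 - 2*c) (U(c) = (-4 + 5*c) + (8 - 2*c)*c = (-4 + 5*c) + c*(8 - 2*c) = -4 + 5*c + c*(8 - 2*c))
√(U(-188) + n(-96, 129)) = √((-4 - 2*(-188)² + 13*(-188)) + (-2 + (½)*129)) = √((-4 - 2*35344 - 2444) + (-2 + 129/2)) = √((-4 - 70688 - 2444) + 125/2) = √(-73136 + 125/2) = √(-146147/2) = I*√292294/2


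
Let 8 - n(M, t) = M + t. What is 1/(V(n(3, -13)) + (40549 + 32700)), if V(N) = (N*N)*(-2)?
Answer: 1/72601 ≈ 1.3774e-5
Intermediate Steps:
n(M, t) = 8 - M - t (n(M, t) = 8 - (M + t) = 8 + (-M - t) = 8 - M - t)
V(N) = -2*N² (V(N) = N²*(-2) = -2*N²)
1/(V(n(3, -13)) + (40549 + 32700)) = 1/(-2*(8 - 1*3 - 1*(-13))² + (40549 + 32700)) = 1/(-2*(8 - 3 + 13)² + 73249) = 1/(-2*18² + 73249) = 1/(-2*324 + 73249) = 1/(-648 + 73249) = 1/72601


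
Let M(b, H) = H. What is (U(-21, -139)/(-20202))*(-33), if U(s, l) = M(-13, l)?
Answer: -1529/6734 ≈ -0.22706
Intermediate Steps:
U(s, l) = l
(U(-21, -139)/(-20202))*(-33) = -139/(-20202)*(-33) = -139*(-1/20202)*(-33) = (139/20202)*(-33) = -1529/6734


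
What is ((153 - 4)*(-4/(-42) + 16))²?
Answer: 2536331044/441 ≈ 5.7513e+6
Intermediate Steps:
((153 - 4)*(-4/(-42) + 16))² = (149*(-4*(-1/42) + 16))² = (149*(2/21 + 16))² = (149*(338/21))² = (50362/21)² = 2536331044/441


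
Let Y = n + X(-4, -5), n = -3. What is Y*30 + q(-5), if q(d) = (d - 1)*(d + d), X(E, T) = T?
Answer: -180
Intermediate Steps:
Y = -8 (Y = -3 - 5 = -8)
q(d) = 2*d*(-1 + d) (q(d) = (-1 + d)*(2*d) = 2*d*(-1 + d))
Y*30 + q(-5) = -8*30 + 2*(-5)*(-1 - 5) = -240 + 2*(-5)*(-6) = -240 + 60 = -180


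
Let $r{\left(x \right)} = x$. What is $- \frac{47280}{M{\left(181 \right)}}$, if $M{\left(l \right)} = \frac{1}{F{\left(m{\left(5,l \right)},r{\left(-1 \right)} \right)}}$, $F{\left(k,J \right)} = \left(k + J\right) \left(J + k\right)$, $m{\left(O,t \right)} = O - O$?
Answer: $-47280$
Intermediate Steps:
$m{\left(O,t \right)} = 0$
$F{\left(k,J \right)} = \left(J + k\right)^{2}$ ($F{\left(k,J \right)} = \left(J + k\right) \left(J + k\right) = \left(J + k\right)^{2}$)
$M{\left(l \right)} = 1$ ($M{\left(l \right)} = \frac{1}{\left(-1 + 0\right)^{2}} = \frac{1}{\left(-1\right)^{2}} = 1^{-1} = 1$)
$- \frac{47280}{M{\left(181 \right)}} = - \frac{47280}{1} = \left(-47280\right) 1 = -47280$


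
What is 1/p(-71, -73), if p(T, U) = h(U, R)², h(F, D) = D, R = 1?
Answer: 1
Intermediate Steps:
p(T, U) = 1 (p(T, U) = 1² = 1)
1/p(-71, -73) = 1/1 = 1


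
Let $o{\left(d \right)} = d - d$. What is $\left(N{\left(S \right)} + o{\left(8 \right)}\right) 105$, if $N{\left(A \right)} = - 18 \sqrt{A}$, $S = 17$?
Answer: $- 1890 \sqrt{17} \approx -7792.7$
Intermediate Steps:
$o{\left(d \right)} = 0$
$\left(N{\left(S \right)} + o{\left(8 \right)}\right) 105 = \left(- 18 \sqrt{17} + 0\right) 105 = - 18 \sqrt{17} \cdot 105 = - 1890 \sqrt{17}$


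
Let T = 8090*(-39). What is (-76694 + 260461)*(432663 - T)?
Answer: 137489507691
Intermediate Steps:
T = -315510
(-76694 + 260461)*(432663 - T) = (-76694 + 260461)*(432663 - 1*(-315510)) = 183767*(432663 + 315510) = 183767*748173 = 137489507691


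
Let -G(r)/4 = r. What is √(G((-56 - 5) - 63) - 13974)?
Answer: I*√13478 ≈ 116.09*I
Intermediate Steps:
G(r) = -4*r
√(G((-56 - 5) - 63) - 13974) = √(-4*((-56 - 5) - 63) - 13974) = √(-4*(-61 - 63) - 13974) = √(-4*(-124) - 13974) = √(496 - 13974) = √(-13478) = I*√13478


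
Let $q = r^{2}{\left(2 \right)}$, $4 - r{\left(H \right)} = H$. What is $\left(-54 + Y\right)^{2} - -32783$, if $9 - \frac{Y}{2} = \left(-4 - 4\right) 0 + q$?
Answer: $34719$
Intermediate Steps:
$r{\left(H \right)} = 4 - H$
$q = 4$ ($q = \left(4 - 2\right)^{2} = 2^{2} = 4$)
$Y = 10$ ($Y = 18 - 2 \left(\left(-4 - 4\right) 0 + 4\right) = 18 - 2 \left(\left(-8\right) 0 + 4\right) = 18 - 2 \left(0 + 4\right) = 18 - 8 = 10$)
$\left(-54 + Y\right)^{2} - -32783 = \left(-54 + 10\right)^{2} - -32783 = \left(-44\right)^{2} + 32783 = 1936 + 32783 = 34719$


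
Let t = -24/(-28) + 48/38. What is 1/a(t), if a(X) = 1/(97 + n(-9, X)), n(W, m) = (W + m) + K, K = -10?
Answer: 10656/133 ≈ 80.120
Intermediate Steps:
t = 282/133 (t = -24*(-1/28) + 48*(1/38) = 6/7 + 24/19 = 282/133 ≈ 2.1203)
n(W, m) = -10 + W + m (n(W, m) = (W + m) - 10 = -10 + W + m)
a(X) = 1/(78 + X) (a(X) = 1/(97 + (-10 - 9 + X)) = 1/(97 + (-19 + X)) = 1/(78 + X))
1/a(t) = 1/(1/(78 + 282/133)) = 1/(1/(10656/133)) = 1/(133/10656) = 10656/133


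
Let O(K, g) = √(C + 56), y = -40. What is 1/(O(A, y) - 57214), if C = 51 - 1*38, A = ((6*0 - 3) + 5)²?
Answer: -57214/3273441727 - √69/3273441727 ≈ -1.7481e-5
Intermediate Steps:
A = 4 (A = ((0 - 3) + 5)² = (-3 + 5)² = 2² = 4)
C = 13 (C = 51 - 38 = 13)
O(K, g) = √69 (O(K, g) = √(13 + 56) = √69)
1/(O(A, y) - 57214) = 1/(√69 - 57214) = 1/(-57214 + √69)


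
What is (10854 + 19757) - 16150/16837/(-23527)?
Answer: 12125754810639/396124099 ≈ 30611.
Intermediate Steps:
(10854 + 19757) - 16150/16837/(-23527) = 30611 - 16150*1/16837*(-1/23527) = 30611 - 16150/16837*(-1/23527) = 30611 + 16150/396124099 = 12125754810639/396124099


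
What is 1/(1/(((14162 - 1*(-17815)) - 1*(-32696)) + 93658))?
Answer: 158331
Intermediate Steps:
1/(1/(((14162 - 1*(-17815)) - 1*(-32696)) + 93658)) = 1/(1/(((14162 + 17815) + 32696) + 93658)) = 1/(1/((31977 + 32696) + 93658)) = 1/(1/(64673 + 93658)) = 1/(1/158331) = 158331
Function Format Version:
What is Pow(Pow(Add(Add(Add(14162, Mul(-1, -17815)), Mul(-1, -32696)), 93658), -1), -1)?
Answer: 158331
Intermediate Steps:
Pow(Pow(Add(Add(Add(14162, Mul(-1, -17815)), Mul(-1, -32696)), 93658), -1), -1) = Pow(Pow(Add(Add(Add(14162, 17815), 32696), 93658), -1), -1) = Pow(Pow(Add(Add(31977, 32696), 93658), -1), -1) = Pow(Pow(Add(64673, 93658), -1), -1) = Pow(Pow(158331, -1), -1) = Pow(Rational(1, 158331), -1) = 158331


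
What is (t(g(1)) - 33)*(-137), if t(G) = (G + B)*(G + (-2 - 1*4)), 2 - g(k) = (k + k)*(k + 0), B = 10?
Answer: 12741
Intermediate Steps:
g(k) = 2 - 2*k² (g(k) = 2 - (k + k)*(k + 0) = 2 - 2*k*k = 2 - 2*k²)
t(G) = (-6 + G)*(10 + G) (t(G) = (G + 10)*(G + (-2 - 1*4)) = (10 + G)*(G + (-2 - 4)) = (10 + G)*(G - 6) = (10 + G)*(-6 + G) = (-6 + G)*(10 + G))
(t(g(1)) - 33)*(-137) = ((-60 + (2 - 2*1²)² + 4*(2 - 2*1²)) - 33)*(-137) = ((-60 + (2 - 2*1)² + 4*(2 - 2*1)) - 33)*(-137) = ((-60 + (2 - 2)² + 4*(2 - 2)) - 33)*(-137) = ((-60 + 0² + 4*0) - 33)*(-137) = ((-60 + 0 + 0) - 33)*(-137) = (-60 - 33)*(-137) = -93*(-137) = 12741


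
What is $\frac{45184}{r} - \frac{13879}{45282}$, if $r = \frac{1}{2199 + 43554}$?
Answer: $\frac{93611639427785}{45282} \approx 2.0673 \cdot 10^{9}$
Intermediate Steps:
$r = \frac{1}{45753} \approx 2.1856 \cdot 10^{-5}$
$\frac{45184}{r} - \frac{13879}{45282} = 45184 \frac{1}{\frac{1}{45753}} - \frac{13879}{45282} = 45184 \cdot 45753 - \frac{13879}{45282} = 2067303552 - \frac{13879}{45282} = \frac{93611639427785}{45282}$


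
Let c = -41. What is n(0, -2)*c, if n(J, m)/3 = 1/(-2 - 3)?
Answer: 123/5 ≈ 24.600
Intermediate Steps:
n(J, m) = -3/5 (n(J, m) = 3/(-2 - 3) = 3/(-5) = 3*(-1/5) = -3/5)
n(0, -2)*c = -3/5*(-41) = 123/5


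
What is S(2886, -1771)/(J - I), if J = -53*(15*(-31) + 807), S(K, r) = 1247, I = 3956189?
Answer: -1247/3974315 ≈ -0.00031376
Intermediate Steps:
J = -18126 (J = -53*(-465 + 807) = -53*342 = -18126)
S(2886, -1771)/(J - I) = 1247/(-18126 - 1*3956189) = 1247/(-18126 - 3956189) = 1247/(-3974315) = 1247*(-1/3974315) = -1247/3974315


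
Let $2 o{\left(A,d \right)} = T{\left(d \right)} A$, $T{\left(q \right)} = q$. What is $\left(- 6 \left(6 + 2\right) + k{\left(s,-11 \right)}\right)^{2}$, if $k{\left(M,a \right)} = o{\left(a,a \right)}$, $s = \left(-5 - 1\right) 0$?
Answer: $\frac{625}{4} \approx 156.25$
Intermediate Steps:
$s = 0$ ($s = \left(-6\right) 0 = 0$)
$o{\left(A,d \right)} = \frac{A d}{2}$ ($o{\left(A,d \right)} = \frac{d A}{2} = \frac{A d}{2}$)
$k{\left(M,a \right)} = \frac{a^{2}}{2}$ ($k{\left(M,a \right)} = \frac{a a}{2} = \frac{a^{2}}{2}$)
$\left(- 6 \left(6 + 2\right) + k{\left(s,-11 \right)}\right)^{2} = \left(- 6 \left(6 + 2\right) + \frac{\left(-11\right)^{2}}{2}\right)^{2} = \left(\left(-6\right) 8 + \frac{1}{2} \cdot 121\right)^{2} = \left(-48 + \frac{121}{2}\right)^{2} = \left(\frac{25}{2}\right)^{2} = \frac{625}{4}$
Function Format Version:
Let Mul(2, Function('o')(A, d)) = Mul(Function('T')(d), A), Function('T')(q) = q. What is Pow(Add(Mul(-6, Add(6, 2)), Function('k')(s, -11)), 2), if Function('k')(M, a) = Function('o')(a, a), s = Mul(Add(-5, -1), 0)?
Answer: Rational(625, 4) ≈ 156.25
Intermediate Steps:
s = 0 (s = Mul(-6, 0) = 0)
Function('o')(A, d) = Mul(Rational(1, 2), A, d) (Function('o')(A, d) = Mul(Rational(1, 2), Mul(d, A)) = Mul(Rational(1, 2), Mul(A, d)) = Mul(Rational(1, 2), A, d))
Function('k')(M, a) = Mul(Rational(1, 2), Pow(a, 2)) (Function('k')(M, a) = Mul(Rational(1, 2), a, a) = Mul(Rational(1, 2), Pow(a, 2)))
Pow(Add(Mul(-6, Add(6, 2)), Function('k')(s, -11)), 2) = Pow(Add(Mul(-6, Add(6, 2)), Mul(Rational(1, 2), Pow(-11, 2))), 2) = Pow(Add(Mul(-6, 8), Mul(Rational(1, 2), 121)), 2) = Pow(Add(-48, Rational(121, 2)), 2) = Pow(Rational(25, 2), 2) = Rational(625, 4)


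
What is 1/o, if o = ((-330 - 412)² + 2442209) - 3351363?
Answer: -1/358590 ≈ -2.7887e-6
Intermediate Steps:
o = -358590 (o = ((-742)² + 2442209) - 3351363 = (550564 + 2442209) - 3351363 = 2992773 - 3351363 = -358590)
1/o = 1/(-358590) = -1/358590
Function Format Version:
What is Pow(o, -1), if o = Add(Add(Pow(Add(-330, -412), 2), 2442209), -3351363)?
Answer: Rational(-1, 358590) ≈ -2.7887e-6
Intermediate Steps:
o = -358590 (o = Add(Add(Pow(-742, 2), 2442209), -3351363) = Add(Add(550564, 2442209), -3351363) = Add(2992773, -3351363) = -358590)
Pow(o, -1) = Pow(-358590, -1) = Rational(-1, 358590)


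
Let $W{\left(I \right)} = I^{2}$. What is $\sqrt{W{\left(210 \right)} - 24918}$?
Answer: $\sqrt{19182} \approx 138.5$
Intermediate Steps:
$\sqrt{W{\left(210 \right)} - 24918} = \sqrt{210^{2} - 24918} = \sqrt{44100 - 24918} = \sqrt{19182}$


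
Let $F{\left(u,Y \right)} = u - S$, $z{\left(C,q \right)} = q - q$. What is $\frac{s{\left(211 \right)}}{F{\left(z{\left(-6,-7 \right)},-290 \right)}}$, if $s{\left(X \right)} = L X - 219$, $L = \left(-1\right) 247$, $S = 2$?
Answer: $26168$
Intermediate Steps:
$z{\left(C,q \right)} = 0$
$L = -247$
$F{\left(u,Y \right)} = -2 + u$ ($F{\left(u,Y \right)} = u - 2 = -2 + u$)
$s{\left(X \right)} = -219 - 247 X$ ($s{\left(X \right)} = - 247 X - 219 = -219 - 247 X$)
$\frac{s{\left(211 \right)}}{F{\left(z{\left(-6,-7 \right)},-290 \right)}} = \frac{-219 - 52117}{-2 + 0} = \frac{-219 - 52117}{-2} = \left(-52336\right) \left(- \frac{1}{2}\right) = 26168$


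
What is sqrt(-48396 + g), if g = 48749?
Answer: sqrt(353) ≈ 18.788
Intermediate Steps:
sqrt(-48396 + g) = sqrt(-48396 + 48749) = sqrt(353)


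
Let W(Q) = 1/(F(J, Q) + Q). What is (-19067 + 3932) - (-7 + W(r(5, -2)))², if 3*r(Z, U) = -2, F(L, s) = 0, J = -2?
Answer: -60829/4 ≈ -15207.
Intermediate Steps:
r(Z, U) = -⅔ (r(Z, U) = (⅓)*(-2) = -⅔)
W(Q) = 1/Q (W(Q) = 1/(0 + Q) = 1/Q)
(-19067 + 3932) - (-7 + W(r(5, -2)))² = (-19067 + 3932) - (-7 + 1/(-⅔))² = -15135 - (-7 - 3/2)² = -15135 - (-17/2)² = -15135 - 1*289/4 = -15135 - 289/4 = -60829/4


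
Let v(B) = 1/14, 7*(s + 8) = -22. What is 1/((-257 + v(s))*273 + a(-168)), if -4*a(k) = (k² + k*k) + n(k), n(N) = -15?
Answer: -4/336999 ≈ -1.1869e-5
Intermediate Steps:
s = -78/7 (s = -8 + (⅐)*(-22) = -8 - 22/7 = -78/7 ≈ -11.143)
v(B) = 1/14
a(k) = 15/4 - k²/2 (a(k) = -((k² + k*k) - 15)/4 = -((k² + k²) - 15)/4 = -(2*k² - 15)/4 = -(-15 + 2*k²)/4 = 15/4 - k²/2)
1/((-257 + v(s))*273 + a(-168)) = 1/((-257 + 1/14)*273 + (15/4 - ½*(-168)²)) = 1/(-3597/14*273 + (15/4 - ½*28224)) = 1/(-140283/2 + (15/4 - 14112)) = 1/(-140283/2 - 56433/4) = 1/(-336999/4) = -4/336999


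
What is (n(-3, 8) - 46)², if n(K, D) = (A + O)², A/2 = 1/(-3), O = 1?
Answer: 170569/81 ≈ 2105.8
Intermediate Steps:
A = -⅔ (A = 2*(1/(-3)) = 2*(1*(-⅓)) = 2*(-⅓) = -⅔ ≈ -0.66667)
n(K, D) = ⅑ (n(K, D) = (-⅔ + 1)² = (⅓)² = ⅑)
(n(-3, 8) - 46)² = (⅑ - 46)² = (-413/9)² = 170569/81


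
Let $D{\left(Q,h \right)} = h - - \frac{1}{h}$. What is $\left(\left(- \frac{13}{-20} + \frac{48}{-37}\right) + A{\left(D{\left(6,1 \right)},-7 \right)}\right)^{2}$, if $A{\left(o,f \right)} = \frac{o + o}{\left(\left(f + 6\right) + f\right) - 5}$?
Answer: $\frac{84400969}{92544400} \approx 0.91201$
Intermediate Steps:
$D{\left(Q,h \right)} = h + \frac{1}{h}$
$A{\left(o,f \right)} = \frac{2 o}{1 + 2 f}$ ($A{\left(o,f \right)} = \frac{2 o}{\left(\left(6 + f\right) + f\right) - 5} = \frac{2 o}{\left(6 + 2 f\right) - 5} = \frac{2 o}{1 + 2 f}$)
$\left(\left(- \frac{13}{-20} + \frac{48}{-37}\right) + A{\left(D{\left(6,1 \right)},-7 \right)}\right)^{2} = \left(\left(- \frac{13}{-20} + \frac{48}{-37}\right) + \frac{2 \left(1 + 1^{-1}\right)}{1 + 2 \left(-7\right)}\right)^{2} = \left(\left(\left(-13\right) \left(- \frac{1}{20}\right) + 48 \left(- \frac{1}{37}\right)\right) + \frac{2 \left(1 + 1\right)}{1 - 14}\right)^{2} = \left(\left(\frac{13}{20} - \frac{48}{37}\right) + 2 \cdot 2 \frac{1}{-13}\right)^{2} = \left(- \frac{479}{740} + 2 \cdot 2 \left(- \frac{1}{13}\right)\right)^{2} = \left(- \frac{479}{740} - \frac{4}{13}\right)^{2} = \left(- \frac{9187}{9620}\right)^{2} = \frac{84400969}{92544400}$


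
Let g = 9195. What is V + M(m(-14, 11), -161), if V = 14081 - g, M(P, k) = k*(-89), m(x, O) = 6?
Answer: 19215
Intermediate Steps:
M(P, k) = -89*k
V = 4886 (V = 14081 - 1*9195 = 14081 - 9195 = 4886)
V + M(m(-14, 11), -161) = 4886 - 89*(-161) = 4886 + 14329 = 19215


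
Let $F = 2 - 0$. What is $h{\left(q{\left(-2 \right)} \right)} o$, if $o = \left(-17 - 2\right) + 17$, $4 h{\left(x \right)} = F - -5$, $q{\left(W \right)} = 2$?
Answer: $- \frac{7}{2} \approx -3.5$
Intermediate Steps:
$F = 2$ ($F = 2 + 0 = 2$)
$h{\left(x \right)} = \frac{7}{4}$ ($h{\left(x \right)} = \frac{2 - -5}{4} = \frac{2 + 5}{4} = \frac{1}{4} \cdot 7 = \frac{7}{4}$)
$o = -2$ ($o = -19 + 17 = -2$)
$h{\left(q{\left(-2 \right)} \right)} o = \frac{7}{4} \left(-2\right) = - \frac{7}{2}$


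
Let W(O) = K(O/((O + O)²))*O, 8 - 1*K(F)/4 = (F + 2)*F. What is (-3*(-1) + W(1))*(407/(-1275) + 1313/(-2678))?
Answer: -27852827/1050600 ≈ -26.511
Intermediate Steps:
K(F) = 32 - 4*F*(2 + F) (K(F) = 32 - 4*(F + 2)*F = 32 - 4*(2 + F)*F = 32 - 4*F*(2 + F))
W(O) = O*(32 - 2/O - 1/(4*O²)) (W(O) = (32 - 8*O/((O + O)²) - 4*O²/(O + O)⁴)*O = (32 - 8*O/((2*O)²) - 4*1/(16*O²))*O = (32 - 8*O/(4*O²) - 4*1/(16*O²))*O = (32 - 8*O*1/(4*O²) - 4*1/(16*O²))*O = (32 - 2/O - 4*1/(16*O²))*O = (32 - 2/O - 1/(4*O²))*O = O*(32 - 2/O - 1/(4*O²)))
(-3*(-1) + W(1))*(407/(-1275) + 1313/(-2678)) = (-3*(-1) + (-2 + 32*1 - ¼/1))*(407/(-1275) + 1313/(-2678)) = (3 + (-2 + 32 - ¼*1))*(407*(-1/1275) + 1313*(-1/2678)) = (3 + (-2 + 32 - ¼))*(-407/1275 - 101/206) = (3 + 119/4)*(-212617/262650) = (131/4)*(-212617/262650) = -27852827/1050600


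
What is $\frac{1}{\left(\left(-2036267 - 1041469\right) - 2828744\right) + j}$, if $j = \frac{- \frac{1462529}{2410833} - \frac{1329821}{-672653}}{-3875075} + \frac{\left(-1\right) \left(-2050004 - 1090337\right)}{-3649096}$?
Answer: $- \frac{22931032632677226355207800}{135441705358263899827596302128451} \approx -1.6931 \cdot 10^{-7}$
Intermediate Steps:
$j = - \frac{19734008515905088535584451}{22931032632677226355207800}$ ($j = \left(\left(-1462529\right) \frac{1}{2410833} - - \frac{1329821}{672653}\right) \left(- \frac{1}{3875075}\right) + \left(-1\right) \left(-3140341\right) \left(- \frac{1}{3649096}\right) = \left(- \frac{1462529}{2410833} + \frac{1329821}{672653}\right) \left(- \frac{1}{3875075}\right) + 3140341 \left(- \frac{1}{3649096}\right) = \frac{2222201831456}{1621654049949} \left(- \frac{1}{3875075}\right) - \frac{3140341}{3649096} = - \frac{2222201831456}{6284031067606121175} - \frac{3140341}{3649096} = - \frac{19734008515905088535584451}{22931032632677226355207800} \approx -0.86058$)
$\frac{1}{\left(\left(-2036267 - 1041469\right) - 2828744\right) + j} = \frac{1}{\left(\left(-2036267 - 1041469\right) - 2828744\right) - \frac{19734008515905088535584451}{22931032632677226355207800}} = \frac{1}{\left(-3077736 - 2828744\right) - \frac{19734008515905088535584451}{22931032632677226355207800}} = \frac{1}{-5906480 - \frac{19734008515905088535584451}{22931032632677226355207800}} = \frac{1}{- \frac{135441705358263899827596302128451}{22931032632677226355207800}} = - \frac{22931032632677226355207800}{135441705358263899827596302128451}$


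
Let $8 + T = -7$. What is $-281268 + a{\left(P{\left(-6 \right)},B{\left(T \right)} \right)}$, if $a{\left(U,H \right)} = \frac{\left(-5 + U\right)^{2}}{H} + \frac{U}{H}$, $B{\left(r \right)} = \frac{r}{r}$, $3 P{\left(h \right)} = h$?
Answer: $-281221$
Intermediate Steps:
$T = -15$ ($T = -8 - 7 = -15$)
$P{\left(h \right)} = \frac{h}{3}$
$B{\left(r \right)} = 1$
$a{\left(U,H \right)} = \frac{U}{H} + \frac{\left(-5 + U\right)^{2}}{H}$ ($a{\left(U,H \right)} = \frac{\left(-5 + U\right)^{2}}{H} + \frac{U}{H} = \frac{U}{H} + \frac{\left(-5 + U\right)^{2}}{H}$)
$-281268 + a{\left(P{\left(-6 \right)},B{\left(T \right)} \right)} = -281268 + \frac{\frac{1}{3} \left(-6\right) + \left(-5 + \frac{1}{3} \left(-6\right)\right)^{2}}{1} = -281268 + 1 \left(-2 + \left(-5 - 2\right)^{2}\right) = -281268 + 1 \left(-2 + \left(-7\right)^{2}\right) = -281268 + 1 \left(-2 + 49\right) = -281268 + 1 \cdot 47 = -281268 + 47 = -281221$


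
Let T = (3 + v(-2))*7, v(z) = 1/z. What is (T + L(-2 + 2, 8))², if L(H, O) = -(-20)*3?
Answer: 24025/4 ≈ 6006.3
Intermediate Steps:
v(z) = 1/z
T = 35/2 (T = (3 + 1/(-2))*7 = (3 - ½)*7 = (5/2)*7 = 35/2 ≈ 17.500)
L(H, O) = 60 (L(H, O) = -5*(-12) = 60)
(T + L(-2 + 2, 8))² = (35/2 + 60)² = (155/2)² = 24025/4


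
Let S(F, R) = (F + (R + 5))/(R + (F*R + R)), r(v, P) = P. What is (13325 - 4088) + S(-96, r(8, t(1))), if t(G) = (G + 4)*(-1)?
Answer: 2170647/235 ≈ 9236.8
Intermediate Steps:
t(G) = -4 - G (t(G) = (4 + G)*(-1) = -4 - G)
S(F, R) = (5 + F + R)/(2*R + F*R) (S(F, R) = (F + (5 + R))/(R + (R + F*R)) = (5 + F + R)/(2*R + F*R))
(13325 - 4088) + S(-96, r(8, t(1))) = (13325 - 4088) + (5 - 96 + (-4 - 1*1))/((-4 - 1*1)*(2 - 96)) = 9237 + (5 - 96 + (-4 - 1))/(-4 - 1*(-94)) = 9237 - 1/94*(5 - 96 - 5)/(-5) = 9237 - ⅕*(-1/94)*(-96) = 9237 - 48/235 = 2170647/235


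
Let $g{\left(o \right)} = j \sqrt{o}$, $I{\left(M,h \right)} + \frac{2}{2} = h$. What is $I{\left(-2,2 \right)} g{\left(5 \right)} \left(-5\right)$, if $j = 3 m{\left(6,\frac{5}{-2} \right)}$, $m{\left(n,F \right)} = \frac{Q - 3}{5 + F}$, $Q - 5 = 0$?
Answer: $- 12 \sqrt{5} \approx -26.833$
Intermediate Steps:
$Q = 5$ ($Q = 5 + 0 = 5$)
$I{\left(M,h \right)} = -1 + h$
$m{\left(n,F \right)} = \frac{2}{5 + F}$ ($m{\left(n,F \right)} = \frac{5 - 3}{5 + F} = \frac{2}{5 + F}$)
$j = \frac{12}{5}$ ($j = 3 \frac{2}{5 + \frac{5}{-2}} = 3 \frac{2}{5 + 5 \left(- \frac{1}{2}\right)} = 3 \frac{2}{5 - \frac{5}{2}} = 3 \frac{2}{\frac{5}{2}} = 3 \cdot 2 \cdot \frac{2}{5} = 3 \cdot \frac{4}{5} = \frac{12}{5} \approx 2.4$)
$g{\left(o \right)} = \frac{12 \sqrt{o}}{5}$
$I{\left(-2,2 \right)} g{\left(5 \right)} \left(-5\right) = \left(-1 + 2\right) \frac{12 \sqrt{5}}{5} \left(-5\right) = 1 \frac{12 \sqrt{5}}{5} \left(-5\right) = \frac{12 \sqrt{5}}{5} \left(-5\right) = - 12 \sqrt{5}$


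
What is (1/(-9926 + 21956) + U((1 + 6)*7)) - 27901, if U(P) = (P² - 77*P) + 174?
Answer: -350060969/12030 ≈ -29099.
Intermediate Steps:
U(P) = 174 + P² - 77*P
(1/(-9926 + 21956) + U((1 + 6)*7)) - 27901 = (1/(-9926 + 21956) + (174 + ((1 + 6)*7)² - 77*(1 + 6)*7)) - 27901 = (1/12030 + (174 + (7*7)² - 539*7)) - 27901 = (1/12030 + (174 + 49² - 77*49)) - 27901 = (1/12030 + (174 + 2401 - 3773)) - 27901 = (1/12030 - 1198) - 27901 = -14411939/12030 - 27901 = -350060969/12030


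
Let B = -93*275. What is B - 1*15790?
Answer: -41365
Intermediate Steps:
B = -25575
B - 1*15790 = -25575 - 1*15790 = -25575 - 15790 = -41365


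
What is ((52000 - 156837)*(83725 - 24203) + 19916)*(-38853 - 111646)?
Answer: 939127003611002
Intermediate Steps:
((52000 - 156837)*(83725 - 24203) + 19916)*(-38853 - 111646) = (-104837*59522 + 19916)*(-150499) = (-6240107914 + 19916)*(-150499) = -6240087998*(-150499) = 939127003611002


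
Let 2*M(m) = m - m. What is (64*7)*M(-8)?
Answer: 0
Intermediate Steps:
M(m) = 0 (M(m) = (m - m)/2 = (1/2)*0 = 0)
(64*7)*M(-8) = (64*7)*0 = 448*0 = 0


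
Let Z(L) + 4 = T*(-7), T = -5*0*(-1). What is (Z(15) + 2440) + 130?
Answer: 2566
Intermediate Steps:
T = 0 (T = 0*(-1) = 0)
Z(L) = -4 (Z(L) = -4 + 0*(-7) = -4 + 0 = -4)
(Z(15) + 2440) + 130 = (-4 + 2440) + 130 = 2436 + 130 = 2566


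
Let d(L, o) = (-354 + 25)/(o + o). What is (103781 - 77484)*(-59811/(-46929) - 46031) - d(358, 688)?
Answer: -26054519631010765/21524768 ≈ -1.2104e+9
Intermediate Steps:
d(L, o) = -329/(2*o) (d(L, o) = -329*1/(2*o) = -329/(2*o))
(103781 - 77484)*(-59811/(-46929) - 46031) - d(358, 688) = (103781 - 77484)*(-59811/(-46929) - 46031) - (-329)/(2*688) = 26297*(-59811*(-1/46929) - 46031) - (-329)/(2*688) = 26297*(19937/15643 - 46031) - 1*(-329/1376) = 26297*(-720042996/15643) + 329/1376 = -18934970665812/15643 + 329/1376 = -26054519631010765/21524768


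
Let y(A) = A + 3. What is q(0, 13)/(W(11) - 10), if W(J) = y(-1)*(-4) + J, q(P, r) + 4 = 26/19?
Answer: 50/133 ≈ 0.37594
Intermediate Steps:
q(P, r) = -50/19 (q(P, r) = -4 + 26/19 = -50/19)
y(A) = 3 + A
W(J) = -8 + J (W(J) = (3 - 1)*(-4) + J = 2*(-4) + J = -8 + J)
q(0, 13)/(W(11) - 10) = -50/(19*((-8 + 11) - 10)) = -50/(19*(3 - 10)) = -50/19/(-7) = -50/19*(-⅐) = 50/133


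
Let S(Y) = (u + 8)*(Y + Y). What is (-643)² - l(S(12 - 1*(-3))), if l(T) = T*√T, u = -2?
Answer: 413449 - 1080*√5 ≈ 4.1103e+5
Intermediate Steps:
S(Y) = 12*Y (S(Y) = (-2 + 8)*(Y + Y) = 6*(2*Y) = 12*Y)
l(T) = T^(3/2)
(-643)² - l(S(12 - 1*(-3))) = (-643)² - (12*(12 - 1*(-3)))^(3/2) = 413449 - (12*(12 + 3))^(3/2) = 413449 - (12*15)^(3/2) = 413449 - 180^(3/2) = 413449 - 1080*√5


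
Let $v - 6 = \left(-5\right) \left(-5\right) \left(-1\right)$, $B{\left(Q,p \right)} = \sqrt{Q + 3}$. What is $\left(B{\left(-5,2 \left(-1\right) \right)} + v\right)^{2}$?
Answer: $\left(19 - i \sqrt{2}\right)^{2} \approx 359.0 - 53.74 i$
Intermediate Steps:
$B{\left(Q,p \right)} = \sqrt{3 + Q}$
$v = -19$ ($v = 6 + \left(-5\right) \left(-5\right) \left(-1\right) = 6 + 25 \left(-1\right) = 6 - 25 = -19$)
$\left(B{\left(-5,2 \left(-1\right) \right)} + v\right)^{2} = \left(\sqrt{3 - 5} - 19\right)^{2} = \left(\sqrt{-2} - 19\right)^{2} = \left(i \sqrt{2} - 19\right)^{2} = \left(-19 + i \sqrt{2}\right)^{2}$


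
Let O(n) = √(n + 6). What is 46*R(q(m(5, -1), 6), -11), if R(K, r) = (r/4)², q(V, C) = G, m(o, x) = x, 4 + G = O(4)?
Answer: 2783/8 ≈ 347.88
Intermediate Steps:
O(n) = √(6 + n)
G = -4 + √10 (G = -4 + √(6 + 4) = -4 + √10 ≈ -0.83772)
q(V, C) = -4 + √10
R(K, r) = r²/16 (R(K, r) = (r*(¼))² = (r/4)² = r²/16)
46*R(q(m(5, -1), 6), -11) = 46*((1/16)*(-11)²) = 46*((1/16)*121) = 46*(121/16) = 2783/8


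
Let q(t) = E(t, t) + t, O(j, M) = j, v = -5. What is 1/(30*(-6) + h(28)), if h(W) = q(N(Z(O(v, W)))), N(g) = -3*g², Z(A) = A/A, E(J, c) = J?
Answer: -1/186 ≈ -0.0053763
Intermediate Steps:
Z(A) = 1
q(t) = 2*t (q(t) = t + t = 2*t)
h(W) = -6 (h(W) = 2*(-3*1²) = 2*(-3*1) = 2*(-3) = -6)
1/(30*(-6) + h(28)) = 1/(30*(-6) - 6) = 1/(-180 - 6) = 1/(-186) = -1/186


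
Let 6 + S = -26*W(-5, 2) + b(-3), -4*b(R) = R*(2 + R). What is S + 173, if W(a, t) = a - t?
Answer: 1393/4 ≈ 348.25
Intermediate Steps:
b(R) = -R*(2 + R)/4
S = 701/4 (S = -6 + (-26*(-5 - 1*2) - ¼*(-3)*(2 - 3)) = -6 + (-26*(-5 - 2) - ¼*(-3)*(-1)) = -6 + (-26*(-7) - ¾) = -6 + (182 - ¾) = -6 + 725/4 = 701/4 ≈ 175.25)
S + 173 = 701/4 + 173 = 1393/4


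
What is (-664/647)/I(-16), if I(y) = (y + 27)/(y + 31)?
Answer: -9960/7117 ≈ -1.3995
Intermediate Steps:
I(y) = (27 + y)/(31 + y)
(-664/647)/I(-16) = (-664/647)/(((27 - 16)/(31 - 16))) = (-664*1/647)/((11/15)) = -664/(647*((1/15)*11)) = -664/(647*11/15) = -664/647*15/11 = -9960/7117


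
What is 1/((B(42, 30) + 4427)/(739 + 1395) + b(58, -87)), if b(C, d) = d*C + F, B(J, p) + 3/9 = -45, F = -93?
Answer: -582/2989703 ≈ -0.00019467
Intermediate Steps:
B(J, p) = -136/3 (B(J, p) = -⅓ - 45 = -136/3)
b(C, d) = -93 + C*d (b(C, d) = d*C - 93 = C*d - 93 = -93 + C*d)
1/((B(42, 30) + 4427)/(739 + 1395) + b(58, -87)) = 1/((-136/3 + 4427)/(739 + 1395) + (-93 + 58*(-87))) = 1/((13145/3)/2134 + (-93 - 5046)) = 1/((13145/3)*(1/2134) - 5139) = 1/(1195/582 - 5139) = 1/(-2989703/582) = -582/2989703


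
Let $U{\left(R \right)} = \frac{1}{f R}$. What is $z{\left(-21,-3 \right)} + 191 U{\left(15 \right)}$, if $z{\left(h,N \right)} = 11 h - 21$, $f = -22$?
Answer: $- \frac{83351}{330} \approx -252.58$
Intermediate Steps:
$z{\left(h,N \right)} = -21 + 11 h$
$U{\left(R \right)} = - \frac{1}{22 R}$ ($U{\left(R \right)} = \frac{1}{\left(-22\right) R} = - \frac{1}{22 R}$)
$z{\left(-21,-3 \right)} + 191 U{\left(15 \right)} = \left(-21 + 11 \left(-21\right)\right) + 191 \left(- \frac{1}{22 \cdot 15}\right) = \left(-21 - 231\right) + 191 \left(\left(- \frac{1}{22}\right) \frac{1}{15}\right) = -252 + 191 \left(- \frac{1}{330}\right) = -252 - \frac{191}{330} = - \frac{83351}{330}$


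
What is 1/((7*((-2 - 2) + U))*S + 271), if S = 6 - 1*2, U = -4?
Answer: 1/47 ≈ 0.021277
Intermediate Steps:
S = 4 (S = 6 - 2 = 4)
1/((7*((-2 - 2) + U))*S + 271) = 1/((7*((-2 - 2) - 4))*4 + 271) = 1/((7*(-4 - 4))*4 + 271) = 1/((7*(-8))*4 + 271) = 1/(-56*4 + 271) = 1/(-224 + 271) = 1/47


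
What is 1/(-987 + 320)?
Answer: -1/667 ≈ -0.0014993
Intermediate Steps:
1/(-987 + 320) = 1/(-667) = -1/667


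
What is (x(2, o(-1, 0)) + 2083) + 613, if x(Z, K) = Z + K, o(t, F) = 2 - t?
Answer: 2701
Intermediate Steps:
x(Z, K) = K + Z
(x(2, o(-1, 0)) + 2083) + 613 = (((2 - 1*(-1)) + 2) + 2083) + 613 = (((2 + 1) + 2) + 2083) + 613 = ((3 + 2) + 2083) + 613 = (5 + 2083) + 613 = 2088 + 613 = 2701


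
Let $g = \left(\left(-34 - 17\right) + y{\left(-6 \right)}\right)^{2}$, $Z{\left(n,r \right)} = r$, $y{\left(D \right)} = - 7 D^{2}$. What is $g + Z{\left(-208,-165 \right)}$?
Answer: $91644$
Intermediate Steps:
$g = 91809$ ($g = \left(\left(-34 - 17\right) - 7 \left(-6\right)^{2}\right)^{2} = \left(\left(-34 - 17\right) - 252\right)^{2} = \left(-51 - 252\right)^{2} = \left(-303\right)^{2} = 91809$)
$g + Z{\left(-208,-165 \right)} = 91809 - 165 = 91644$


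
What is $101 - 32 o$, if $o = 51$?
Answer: $-1531$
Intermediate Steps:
$101 - 32 o = 101 - 1632 = -1531$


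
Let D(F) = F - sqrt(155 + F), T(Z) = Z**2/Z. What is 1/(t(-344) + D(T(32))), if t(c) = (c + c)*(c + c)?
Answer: 473376/224084837189 + sqrt(187)/224084837189 ≈ 2.1125e-6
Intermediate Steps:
T(Z) = Z
t(c) = 4*c**2 (t(c) = (2*c)*(2*c) = 4*c**2)
1/(t(-344) + D(T(32))) = 1/(4*(-344)**2 + (32 - sqrt(155 + 32))) = 1/(4*118336 + (32 - sqrt(187))) = 1/(473344 + (32 - sqrt(187))) = 1/(473376 - sqrt(187))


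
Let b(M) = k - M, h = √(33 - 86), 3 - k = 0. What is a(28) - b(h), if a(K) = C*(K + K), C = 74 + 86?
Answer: 8957 + I*√53 ≈ 8957.0 + 7.2801*I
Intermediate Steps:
k = 3 (k = 3 - 1*0 = 3 + 0 = 3)
h = I*√53 (h = √(-53) = I*√53 ≈ 7.2801*I)
b(M) = 3 - M
C = 160
a(K) = 320*K (a(K) = 160*(K + K) = 160*(2*K) = 320*K)
a(28) - b(h) = 320*28 - (3 - I*√53) = 8960 - (3 - I*√53) = 8960 + (-3 + I*√53) = 8957 + I*√53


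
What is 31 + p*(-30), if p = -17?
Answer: 541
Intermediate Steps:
31 + p*(-30) = 31 - 17*(-30) = 31 + 510 = 541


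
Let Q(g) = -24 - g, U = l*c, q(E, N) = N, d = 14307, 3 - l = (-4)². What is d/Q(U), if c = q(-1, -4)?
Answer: -753/4 ≈ -188.25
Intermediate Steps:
l = -13 (l = 3 - 1*(-4)² = 3 - 1*16 = 3 - 16 = -13)
c = -4
U = 52 (U = -13*(-4) = 52)
d/Q(U) = 14307/(-24 - 1*52) = 14307/(-24 - 52) = 14307/(-76) = 14307*(-1/76) = -753/4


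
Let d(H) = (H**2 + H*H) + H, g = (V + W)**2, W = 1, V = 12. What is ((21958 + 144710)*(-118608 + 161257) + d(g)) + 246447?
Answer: 7108527270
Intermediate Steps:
g = 169 (g = (12 + 1)**2 = 13**2 = 169)
d(H) = H + 2*H**2 (d(H) = (H**2 + H**2) + H = 2*H**2 + H = H + 2*H**2)
((21958 + 144710)*(-118608 + 161257) + d(g)) + 246447 = ((21958 + 144710)*(-118608 + 161257) + 169*(1 + 2*169)) + 246447 = (166668*42649 + 169*(1 + 338)) + 246447 = (7108223532 + 169*339) + 246447 = (7108223532 + 57291) + 246447 = 7108280823 + 246447 = 7108527270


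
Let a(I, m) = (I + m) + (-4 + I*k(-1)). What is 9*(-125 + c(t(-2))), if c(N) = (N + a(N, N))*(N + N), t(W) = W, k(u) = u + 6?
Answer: -405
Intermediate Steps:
k(u) = 6 + u
a(I, m) = -4 + m + 6*I (a(I, m) = (I + m) + (-4 + I*(6 - 1)) = (I + m) + (-4 + I*5) = (I + m) + (-4 + 5*I) = -4 + m + 6*I)
c(N) = 2*N*(-4 + 8*N) (c(N) = (N + (-4 + N + 6*N))*(N + N) = (N + (-4 + 7*N))*(2*N) = (-4 + 8*N)*(2*N) = 2*N*(-4 + 8*N))
9*(-125 + c(t(-2))) = 9*(-125 + 8*(-2)*(-1 + 2*(-2))) = 9*(-125 + 8*(-2)*(-1 - 4)) = 9*(-125 + 8*(-2)*(-5)) = 9*(-125 + 80) = 9*(-45) = -405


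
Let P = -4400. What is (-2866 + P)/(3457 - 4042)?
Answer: 2422/195 ≈ 12.421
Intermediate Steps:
(-2866 + P)/(3457 - 4042) = (-2866 - 4400)/(3457 - 4042) = -7266/(-585) = -7266*(-1/585) = 2422/195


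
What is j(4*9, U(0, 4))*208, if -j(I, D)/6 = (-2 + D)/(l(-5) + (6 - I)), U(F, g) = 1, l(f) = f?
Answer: -1248/35 ≈ -35.657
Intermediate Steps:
j(I, D) = -6*(-2 + D)/(1 - I) (j(I, D) = -6*(-2 + D)/(-5 + (6 - I)) = -6*(-2 + D)/(1 - I))
j(4*9, U(0, 4))*208 = (6*(-2 + 1)/(-1 + 4*9))*208 = (6*(-1)/(-1 + 36))*208 = (6*(-1)/35)*208 = (6*(1/35)*(-1))*208 = -6/35*208 = -1248/35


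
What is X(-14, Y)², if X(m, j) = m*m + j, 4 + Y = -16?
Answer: 30976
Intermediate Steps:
Y = -20 (Y = -4 - 16 = -20)
X(m, j) = j + m² (X(m, j) = m² + j = j + m²)
X(-14, Y)² = (-20 + (-14)²)² = (-20 + 196)² = 176² = 30976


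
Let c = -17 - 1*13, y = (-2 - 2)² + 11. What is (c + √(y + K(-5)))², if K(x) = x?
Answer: (30 - √22)² ≈ 640.58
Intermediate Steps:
y = 27 (y = (-4)² + 11 = 16 + 11 = 27)
c = -30 (c = -17 - 13 = -30)
(c + √(y + K(-5)))² = (-30 + √(27 - 5))² = (-30 + √22)²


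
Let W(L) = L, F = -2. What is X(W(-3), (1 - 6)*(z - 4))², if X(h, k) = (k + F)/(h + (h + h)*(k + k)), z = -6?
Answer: 256/40401 ≈ 0.0063365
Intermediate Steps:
X(h, k) = (-2 + k)/(h + 4*h*k) (X(h, k) = (k - 2)/(h + (h + h)*(k + k)) = (-2 + k)/(h + (2*h)*(2*k)) = (-2 + k)/(h + 4*h*k))
X(W(-3), (1 - 6)*(z - 4))² = ((-2 + (1 - 6)*(-6 - 4))/((-3)*(1 + 4*((1 - 6)*(-6 - 4)))))² = (-(-2 - 5*(-10))/(3*(1 + 4*(-5*(-10)))))² = (-(-2 + 50)/(3*(1 + 4*50)))² = (-⅓*48/(1 + 200))² = (-⅓*48/201)² = (-⅓*1/201*48)² = (-16/201)² = 256/40401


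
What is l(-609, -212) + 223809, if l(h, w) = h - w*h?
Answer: 94092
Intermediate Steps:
l(h, w) = h - h*w
l(-609, -212) + 223809 = -609*(1 - 1*(-212)) + 223809 = -609*(1 + 212) + 223809 = -609*213 + 223809 = -129717 + 223809 = 94092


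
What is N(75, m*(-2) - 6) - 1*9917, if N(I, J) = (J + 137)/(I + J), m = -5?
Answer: -783302/79 ≈ -9915.2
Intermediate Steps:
N(I, J) = (137 + J)/(I + J)
N(75, m*(-2) - 6) - 1*9917 = (137 + (-5*(-2) - 6))/(75 + (-5*(-2) - 6)) - 1*9917 = (137 + (10 - 6))/(75 + (10 - 6)) - 9917 = (137 + 4)/(75 + 4) - 9917 = 141/79 - 9917 = -783302/79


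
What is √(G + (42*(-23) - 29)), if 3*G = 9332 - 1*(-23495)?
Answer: √89526/3 ≈ 99.736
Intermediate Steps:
G = 32827/3 (G = (9332 - 1*(-23495))/3 = (9332 + 23495)/3 = (⅓)*32827 = 32827/3 ≈ 10942.)
√(G + (42*(-23) - 29)) = √(32827/3 + (42*(-23) - 29)) = √(32827/3 + (-966 - 29)) = √(32827/3 - 995) = √(29842/3) = √89526/3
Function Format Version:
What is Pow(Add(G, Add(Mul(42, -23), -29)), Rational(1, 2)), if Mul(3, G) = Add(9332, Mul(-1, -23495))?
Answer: Mul(Rational(1, 3), Pow(89526, Rational(1, 2))) ≈ 99.736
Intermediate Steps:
G = Rational(32827, 3) (G = Mul(Rational(1, 3), Add(9332, Mul(-1, -23495))) = Mul(Rational(1, 3), Add(9332, 23495)) = Mul(Rational(1, 3), 32827) = Rational(32827, 3) ≈ 10942.)
Pow(Add(G, Add(Mul(42, -23), -29)), Rational(1, 2)) = Pow(Add(Rational(32827, 3), Add(Mul(42, -23), -29)), Rational(1, 2)) = Pow(Add(Rational(32827, 3), Add(-966, -29)), Rational(1, 2)) = Pow(Add(Rational(32827, 3), -995), Rational(1, 2)) = Pow(Rational(29842, 3), Rational(1, 2)) = Mul(Rational(1, 3), Pow(89526, Rational(1, 2)))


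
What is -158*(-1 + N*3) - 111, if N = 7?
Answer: -3271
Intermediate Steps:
-158*(-1 + N*3) - 111 = -158*(-1 + 7*3) - 111 = -158*(-1 + 21) - 111 = -158*20 - 111 = -3160 - 111 = -3271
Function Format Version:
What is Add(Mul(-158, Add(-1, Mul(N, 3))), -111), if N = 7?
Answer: -3271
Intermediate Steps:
Add(Mul(-158, Add(-1, Mul(N, 3))), -111) = Add(Mul(-158, Add(-1, Mul(7, 3))), -111) = Add(Mul(-158, Add(-1, 21)), -111) = Add(Mul(-158, 20), -111) = Add(-3160, -111) = -3271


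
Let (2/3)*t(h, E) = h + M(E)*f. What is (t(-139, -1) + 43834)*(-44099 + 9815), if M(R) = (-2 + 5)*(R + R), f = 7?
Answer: -1493496750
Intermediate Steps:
M(R) = 6*R (M(R) = 3*(2*R) = 6*R)
t(h, E) = 63*E + 3*h/2 (t(h, E) = 3*(h + (6*E)*7)/2 = 3*(h + 42*E)/2 = 63*E + 3*h/2)
(t(-139, -1) + 43834)*(-44099 + 9815) = ((63*(-1) + (3/2)*(-139)) + 43834)*(-44099 + 9815) = ((-63 - 417/2) + 43834)*(-34284) = (-543/2 + 43834)*(-34284) = (87125/2)*(-34284) = -1493496750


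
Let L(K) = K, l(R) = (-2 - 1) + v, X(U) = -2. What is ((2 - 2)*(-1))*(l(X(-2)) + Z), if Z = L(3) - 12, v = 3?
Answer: 0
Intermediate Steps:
l(R) = 0 (l(R) = (-2 - 1) + 3 = -3 + 3 = 0)
Z = -9 (Z = 3 - 12 = -9)
((2 - 2)*(-1))*(l(X(-2)) + Z) = ((2 - 2)*(-1))*(0 - 9) = (0*(-1))*(-9) = 0*(-9) = 0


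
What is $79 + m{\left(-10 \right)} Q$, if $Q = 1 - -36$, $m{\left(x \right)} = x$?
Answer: $-291$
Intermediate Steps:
$Q = 37$ ($Q = 1 + 36 = 37$)
$79 + m{\left(-10 \right)} Q = 79 - 370 = -291$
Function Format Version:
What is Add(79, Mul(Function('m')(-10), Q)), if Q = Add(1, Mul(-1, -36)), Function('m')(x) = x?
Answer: -291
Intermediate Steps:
Q = 37 (Q = Add(1, 36) = 37)
Add(79, Mul(Function('m')(-10), Q)) = Add(79, Mul(-10, 37)) = Add(79, -370) = -291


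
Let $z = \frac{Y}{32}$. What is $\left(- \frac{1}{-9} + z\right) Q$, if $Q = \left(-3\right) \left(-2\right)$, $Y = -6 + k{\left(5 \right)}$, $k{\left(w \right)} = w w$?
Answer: $\frac{203}{48} \approx 4.2292$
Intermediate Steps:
$k{\left(w \right)} = w^{2}$
$Y = 19$ ($Y = -6 + 5^{2} = -6 + 25 = 19$)
$z = \frac{19}{32} \approx 0.59375$
$Q = 6$
$\left(- \frac{1}{-9} + z\right) Q = \left(- \frac{1}{-9} + \frac{19}{32}\right) 6 = \left(\left(-1\right) \left(- \frac{1}{9}\right) + \frac{19}{32}\right) 6 = \left(\frac{1}{9} + \frac{19}{32}\right) 6 = \frac{203}{288} \cdot 6 = \frac{203}{48}$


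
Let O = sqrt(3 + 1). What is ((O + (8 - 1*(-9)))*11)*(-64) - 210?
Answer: -13586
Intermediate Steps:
O = 2 (O = sqrt(4) = 2)
((O + (8 - 1*(-9)))*11)*(-64) - 210 = ((2 + (8 - 1*(-9)))*11)*(-64) - 210 = ((2 + (8 + 9))*11)*(-64) - 210 = ((2 + 17)*11)*(-64) - 210 = (19*11)*(-64) - 210 = 209*(-64) - 210 = -13376 - 210 = -13586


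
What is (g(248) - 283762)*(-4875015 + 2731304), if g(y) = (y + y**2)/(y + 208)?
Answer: 11552254926455/19 ≈ 6.0801e+11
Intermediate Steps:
g(y) = (y + y**2)/(208 + y)
(g(248) - 283762)*(-4875015 + 2731304) = (248*(1 + 248)/(208 + 248) - 283762)*(-4875015 + 2731304) = (248*249/456 - 283762)*(-2143711) = (248*(1/456)*249 - 283762)*(-2143711) = (2573/19 - 283762)*(-2143711) = -5388905/19*(-2143711) = 11552254926455/19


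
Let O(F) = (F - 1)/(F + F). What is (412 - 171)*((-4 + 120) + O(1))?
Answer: 27956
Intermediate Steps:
O(F) = (-1 + F)/(2*F) (O(F) = (-1 + F)/((2*F)) = (-1 + F)*(1/(2*F)) = (-1 + F)/(2*F))
(412 - 171)*((-4 + 120) + O(1)) = (412 - 171)*((-4 + 120) + (½)*(-1 + 1)/1) = 241*(116 + (½)*1*0) = 241*(116 + 0) = 241*116 = 27956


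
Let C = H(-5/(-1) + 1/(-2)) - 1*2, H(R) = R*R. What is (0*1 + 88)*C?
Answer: 1606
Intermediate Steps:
H(R) = R²
C = 73/4 (C = (-5/(-1) + 1/(-2))² - 1*2 = (-5*(-1) + 1*(-½))² - 2 = (5 - ½)² - 2 = (9/2)² - 2 = 81/4 - 2 = 73/4 ≈ 18.250)
(0*1 + 88)*C = (0*1 + 88)*(73/4) = (0 + 88)*(73/4) = 88*(73/4) = 1606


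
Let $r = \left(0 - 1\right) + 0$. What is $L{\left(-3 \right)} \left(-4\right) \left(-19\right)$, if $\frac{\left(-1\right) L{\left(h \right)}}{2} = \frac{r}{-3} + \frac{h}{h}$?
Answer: $- \frac{608}{3} \approx -202.67$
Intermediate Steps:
$r = -1$ ($r = -1 + 0 = -1$)
$L{\left(h \right)} = - \frac{8}{3}$ ($L{\left(h \right)} = - 2 \left(- \frac{1}{-3} + \frac{h}{h}\right) = - 2 \left(\left(-1\right) \left(- \frac{1}{3}\right) + 1\right) = - 2 \left(\frac{1}{3} + 1\right) = \left(-2\right) \frac{4}{3} = - \frac{8}{3}$)
$L{\left(-3 \right)} \left(-4\right) \left(-19\right) = \left(- \frac{8}{3}\right) \left(-4\right) \left(-19\right) = \frac{32}{3} \left(-19\right) = - \frac{608}{3}$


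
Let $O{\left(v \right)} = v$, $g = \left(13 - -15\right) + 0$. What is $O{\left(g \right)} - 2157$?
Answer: $-2129$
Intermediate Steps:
$g = 28$ ($g = \left(13 + 15\right) + 0 = 28 + 0 = 28$)
$O{\left(g \right)} - 2157 = 28 - 2157 = -2129$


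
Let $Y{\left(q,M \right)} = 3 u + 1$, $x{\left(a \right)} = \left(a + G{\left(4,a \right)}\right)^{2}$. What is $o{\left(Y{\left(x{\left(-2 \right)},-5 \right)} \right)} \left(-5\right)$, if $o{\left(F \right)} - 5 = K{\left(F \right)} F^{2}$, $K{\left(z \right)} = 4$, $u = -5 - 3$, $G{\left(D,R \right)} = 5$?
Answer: $-10605$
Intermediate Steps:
$u = -8$ ($u = -5 - 3 = -8$)
$x{\left(a \right)} = \left(5 + a\right)^{2}$ ($x{\left(a \right)} = \left(a + 5\right)^{2} = \left(5 + a\right)^{2}$)
$Y{\left(q,M \right)} = -23$ ($Y{\left(q,M \right)} = 3 \left(-8\right) + 1 = -24 + 1 = -23$)
$o{\left(F \right)} = 5 + 4 F^{2}$
$o{\left(Y{\left(x{\left(-2 \right)},-5 \right)} \right)} \left(-5\right) = \left(5 + 4 \left(-23\right)^{2}\right) \left(-5\right) = \left(5 + 4 \cdot 529\right) \left(-5\right) = \left(5 + 2116\right) \left(-5\right) = 2121 \left(-5\right) = -10605$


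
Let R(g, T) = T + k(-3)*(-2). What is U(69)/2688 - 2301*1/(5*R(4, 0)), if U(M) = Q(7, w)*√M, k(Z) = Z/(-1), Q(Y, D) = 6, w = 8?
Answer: 767/10 + √69/448 ≈ 76.719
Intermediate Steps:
k(Z) = -Z (k(Z) = Z*(-1) = -Z)
U(M) = 6*√M
R(g, T) = -6 + T (R(g, T) = T - 1*(-3)*(-2) = T + 3*(-2) = T - 6 = -6 + T)
U(69)/2688 - 2301*1/(5*R(4, 0)) = (6*√69)/2688 - 2301*1/(5*(-6 + 0)) = (6*√69)*(1/2688) - 2301/((-6*5)) = √69/448 - 2301/(-30) = √69/448 - 2301*(-1/30) = √69/448 + 767/10 = 767/10 + √69/448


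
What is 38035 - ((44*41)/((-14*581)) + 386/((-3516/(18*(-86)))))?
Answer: 45121437173/1191631 ≈ 37865.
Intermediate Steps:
38035 - ((44*41)/((-14*581)) + 386/((-3516/(18*(-86))))) = 38035 - (1804/(-8134) + 386/((-3516/(-1548)))) = 38035 - (1804*(-1/8134) + 386/((-3516*(-1/1548)))) = 38035 - (-902/4067 + 386/(293/129)) = 38035 - (-902/4067 + 386*(129/293)) = 38035 - (-902/4067 + 49794/293) = 38035 - 1*202247912/1191631 = 38035 - 202247912/1191631 = 45121437173/1191631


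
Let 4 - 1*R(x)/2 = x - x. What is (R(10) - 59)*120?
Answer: -6120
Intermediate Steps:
R(x) = 8 (R(x) = 8 - 2*(x - x) = 8 - 2*0 = 8 + 0 = 8)
(R(10) - 59)*120 = (8 - 59)*120 = -51*120 = -6120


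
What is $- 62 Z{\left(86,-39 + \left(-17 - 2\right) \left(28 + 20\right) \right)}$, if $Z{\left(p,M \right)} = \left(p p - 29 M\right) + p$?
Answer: $-2173782$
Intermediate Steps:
$Z{\left(p,M \right)} = p + p^{2} - 29 M$ ($Z{\left(p,M \right)} = \left(p^{2} - 29 M\right) + p = p + p^{2} - 29 M$)
$- 62 Z{\left(86,-39 + \left(-17 - 2\right) \left(28 + 20\right) \right)} = - 62 \left(86 + 86^{2} - 29 \left(-39 + \left(-17 - 2\right) \left(28 + 20\right)\right)\right) = - 62 \left(86 + 7396 - 29 \left(-39 - 912\right)\right) = - 62 \left(86 + 7396 - -27579\right) = - 62 \left(86 + 7396 + 27579\right) = \left(-62\right) 35061 = -2173782$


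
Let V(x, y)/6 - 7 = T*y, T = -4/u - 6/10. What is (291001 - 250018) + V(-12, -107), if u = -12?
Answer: 205981/5 ≈ 41196.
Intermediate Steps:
T = -4/15 (T = -4/(-12) - 6/10 = -4*(-1/12) - 6*1/10 = 1/3 - 3/5 = -4/15 ≈ -0.26667)
V(x, y) = 42 - 8*y/5 (V(x, y) = 42 + 6*(-4*y/15) = 42 - 8*y/5)
(291001 - 250018) + V(-12, -107) = (291001 - 250018) + (42 - 8/5*(-107)) = 40983 + (42 + 856/5) = 40983 + 1066/5 = 205981/5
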